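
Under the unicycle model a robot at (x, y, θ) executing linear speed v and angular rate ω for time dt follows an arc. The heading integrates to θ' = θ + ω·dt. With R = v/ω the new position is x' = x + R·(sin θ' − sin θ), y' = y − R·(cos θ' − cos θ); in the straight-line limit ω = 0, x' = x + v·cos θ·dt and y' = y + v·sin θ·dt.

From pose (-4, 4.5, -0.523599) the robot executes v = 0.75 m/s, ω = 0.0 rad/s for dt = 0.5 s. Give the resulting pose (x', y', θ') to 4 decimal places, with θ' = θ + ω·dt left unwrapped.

θ' = -0.5236 + 0.0·0.5 = -0.5236
ω = 0 → straight: x' = -4 + 0.75·cos(-0.5236)·0.5 = -3.6752
y' = 4.5 + 0.75·sin(-0.5236)·0.5 = 4.3125

(-3.6752, 4.3125, -0.5236)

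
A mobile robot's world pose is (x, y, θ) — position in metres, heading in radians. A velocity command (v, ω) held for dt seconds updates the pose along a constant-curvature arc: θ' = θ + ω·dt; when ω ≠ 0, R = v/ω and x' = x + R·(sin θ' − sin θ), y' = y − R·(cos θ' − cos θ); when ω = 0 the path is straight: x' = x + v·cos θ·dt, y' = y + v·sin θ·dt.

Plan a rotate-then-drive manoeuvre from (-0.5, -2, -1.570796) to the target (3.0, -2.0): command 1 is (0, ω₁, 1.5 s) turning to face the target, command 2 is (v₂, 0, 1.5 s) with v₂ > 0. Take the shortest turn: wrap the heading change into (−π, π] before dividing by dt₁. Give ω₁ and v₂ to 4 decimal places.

heading to target = atan2(-2−-2, 3−-0.5) = 0.0000
Δθ = wrap(0.0000 − -1.5708) = 1.5708; ω₁ = Δθ/dt₁ = 1.0472
distance = √((3−-0.5)² + (-2−-2)²) = 3.5000; v₂ = distance/dt₂ = 2.3333

ω₁ = 1.0472, v₂ = 2.3333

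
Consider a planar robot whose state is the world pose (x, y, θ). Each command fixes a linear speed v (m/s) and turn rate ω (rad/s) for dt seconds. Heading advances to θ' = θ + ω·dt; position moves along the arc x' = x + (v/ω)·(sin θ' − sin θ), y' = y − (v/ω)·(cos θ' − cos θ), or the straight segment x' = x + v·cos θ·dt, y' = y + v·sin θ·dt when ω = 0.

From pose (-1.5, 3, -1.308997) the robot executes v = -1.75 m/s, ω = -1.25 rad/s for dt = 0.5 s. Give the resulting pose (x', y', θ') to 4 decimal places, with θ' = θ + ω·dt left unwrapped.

θ' = -1.3090 + -1.25·0.5 = -1.9340
R = v/ω = -1.75/-1.25 = 1.4000
x' = -1.5 + 1.4000·(sin -1.9340 − sin -1.3090) = -1.4564
y' = 3 − 1.4000·(cos -1.9340 − cos -1.3090) = 3.8597

(-1.4564, 3.8597, -1.9340)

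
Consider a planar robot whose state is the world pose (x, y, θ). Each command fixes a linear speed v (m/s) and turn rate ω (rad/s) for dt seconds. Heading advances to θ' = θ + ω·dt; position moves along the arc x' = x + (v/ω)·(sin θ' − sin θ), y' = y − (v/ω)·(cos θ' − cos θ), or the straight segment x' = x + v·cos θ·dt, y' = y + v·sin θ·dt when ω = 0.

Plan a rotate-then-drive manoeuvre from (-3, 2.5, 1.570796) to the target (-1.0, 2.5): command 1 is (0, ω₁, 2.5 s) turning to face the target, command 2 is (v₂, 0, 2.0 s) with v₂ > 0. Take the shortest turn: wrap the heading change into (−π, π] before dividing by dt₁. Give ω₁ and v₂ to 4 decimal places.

heading to target = atan2(2.5−2.5, -1−-3) = 0.0000
Δθ = wrap(0.0000 − 1.5708) = -1.5708; ω₁ = Δθ/dt₁ = -0.6283
distance = √((-1−-3)² + (2.5−2.5)²) = 2.0000; v₂ = distance/dt₂ = 1.0000

ω₁ = -0.6283, v₂ = 1.0000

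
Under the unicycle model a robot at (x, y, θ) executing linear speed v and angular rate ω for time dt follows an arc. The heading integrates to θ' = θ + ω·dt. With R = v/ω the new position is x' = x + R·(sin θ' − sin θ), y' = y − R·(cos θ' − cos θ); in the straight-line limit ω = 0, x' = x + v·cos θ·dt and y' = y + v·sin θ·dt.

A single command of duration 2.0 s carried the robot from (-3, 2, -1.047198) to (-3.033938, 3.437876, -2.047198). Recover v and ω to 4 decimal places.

Δθ = -2.047198 − -1.047198 = -1.000000
ω = Δθ/dt = -1.000000/2.0 = -0.5000
R = −Δy/(cos θ' − cos θ) = 1.5000
v = R·ω = 1.5000·-0.5000 = -0.7500

v = -0.7500, ω = -0.5000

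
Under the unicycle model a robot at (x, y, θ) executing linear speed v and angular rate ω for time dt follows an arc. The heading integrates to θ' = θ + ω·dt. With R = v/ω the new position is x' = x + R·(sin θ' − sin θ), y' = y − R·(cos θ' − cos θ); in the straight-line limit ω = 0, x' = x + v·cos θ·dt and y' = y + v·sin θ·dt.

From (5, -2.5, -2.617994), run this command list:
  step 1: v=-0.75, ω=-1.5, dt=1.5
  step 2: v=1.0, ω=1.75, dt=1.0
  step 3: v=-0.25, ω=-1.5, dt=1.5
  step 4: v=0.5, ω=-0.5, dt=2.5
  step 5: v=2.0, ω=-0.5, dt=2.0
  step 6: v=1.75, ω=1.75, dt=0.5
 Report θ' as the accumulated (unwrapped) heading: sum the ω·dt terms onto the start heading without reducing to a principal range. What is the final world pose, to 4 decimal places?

(9.5266, -5.7891, -6.7430)

step 1: θ'=-4.8680 (R=0.5000) → pose (5.7440, -3.0105, -4.8680)
step 2: θ'=-3.1180 (R=0.5714) → pose (5.1660, -2.3507, -3.1180)
step 3: θ'=-5.3680 (R=0.1667) → pose (5.3020, -2.6189, -5.3680)
step 4: θ'=-6.6180 (R=-1.0000) → pose (6.4233, -2.2841, -6.6180)
step 5: θ'=-7.6180 (R=-4.0000) → pose (8.9980, -5.1267, -7.6180)
step 6: θ'=-6.7430 (R=1.0000) → pose (9.5266, -5.7891, -6.7430)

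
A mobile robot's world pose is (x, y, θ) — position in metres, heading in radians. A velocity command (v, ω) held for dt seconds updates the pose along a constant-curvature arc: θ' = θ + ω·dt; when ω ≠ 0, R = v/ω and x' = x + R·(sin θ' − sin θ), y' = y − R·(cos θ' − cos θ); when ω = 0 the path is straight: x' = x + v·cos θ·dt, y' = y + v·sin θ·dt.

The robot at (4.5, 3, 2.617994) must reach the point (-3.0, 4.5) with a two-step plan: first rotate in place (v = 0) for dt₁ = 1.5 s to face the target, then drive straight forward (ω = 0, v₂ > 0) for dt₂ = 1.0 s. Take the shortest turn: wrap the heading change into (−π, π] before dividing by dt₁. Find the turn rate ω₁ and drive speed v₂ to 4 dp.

ω₁ = 0.2175, v₂ = 7.6485

heading to target = atan2(4.5−3, -3−4.5) = 2.9442
Δθ = wrap(2.9442 − 2.6180) = 0.3262; ω₁ = Δθ/dt₁ = 0.2175
distance = √((-3−4.5)² + (4.5−3)²) = 7.6485; v₂ = distance/dt₂ = 7.6485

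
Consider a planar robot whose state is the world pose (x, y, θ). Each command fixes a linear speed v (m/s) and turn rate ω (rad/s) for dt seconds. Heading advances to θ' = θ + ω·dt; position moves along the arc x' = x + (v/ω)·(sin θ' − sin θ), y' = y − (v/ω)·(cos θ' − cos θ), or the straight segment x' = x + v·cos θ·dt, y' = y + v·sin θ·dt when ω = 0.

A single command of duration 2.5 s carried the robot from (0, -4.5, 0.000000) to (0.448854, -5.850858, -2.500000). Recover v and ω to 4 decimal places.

Δθ = -2.500000 − 0.000000 = -2.500000
ω = Δθ/dt = -2.500000/2.5 = -1.0000
R = −Δy/(cos θ' − cos θ) = -0.7500
v = R·ω = -0.7500·-1.0000 = 0.7500

v = 0.7500, ω = -1.0000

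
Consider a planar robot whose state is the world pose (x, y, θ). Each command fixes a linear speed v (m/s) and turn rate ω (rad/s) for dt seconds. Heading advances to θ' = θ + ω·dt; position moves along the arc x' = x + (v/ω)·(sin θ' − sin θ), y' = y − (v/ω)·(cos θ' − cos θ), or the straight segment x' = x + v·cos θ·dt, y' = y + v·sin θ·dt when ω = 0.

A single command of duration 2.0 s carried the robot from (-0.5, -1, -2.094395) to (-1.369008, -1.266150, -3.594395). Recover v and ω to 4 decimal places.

v = 0.5000, ω = -0.7500

Δθ = -3.594395 − -2.094395 = -1.500000
ω = Δθ/dt = -1.500000/2.0 = -0.7500
R = Δx/(sin θ' − sin θ) = -0.6667
v = R·ω = -0.6667·-0.7500 = 0.5000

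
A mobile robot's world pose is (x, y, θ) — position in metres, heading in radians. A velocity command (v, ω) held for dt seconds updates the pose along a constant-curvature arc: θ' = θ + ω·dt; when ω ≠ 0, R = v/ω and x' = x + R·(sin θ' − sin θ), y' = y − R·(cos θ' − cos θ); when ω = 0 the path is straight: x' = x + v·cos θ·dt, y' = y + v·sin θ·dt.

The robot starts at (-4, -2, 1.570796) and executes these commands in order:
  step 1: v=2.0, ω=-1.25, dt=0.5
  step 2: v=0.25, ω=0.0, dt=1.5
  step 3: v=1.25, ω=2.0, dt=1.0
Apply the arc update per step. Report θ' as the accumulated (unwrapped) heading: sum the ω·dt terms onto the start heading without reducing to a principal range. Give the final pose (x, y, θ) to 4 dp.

(-3.8634, 0.2190, 2.9458)

step 1: θ'=0.9458 (R=-1.6000) → pose (-3.6975, -1.0638, 0.9458)
step 2: θ'=0.9458 (straight) → pose (-3.4781, -0.7597, 0.9458)
step 3: θ'=2.9458 (R=0.6250) → pose (-3.8634, 0.2190, 2.9458)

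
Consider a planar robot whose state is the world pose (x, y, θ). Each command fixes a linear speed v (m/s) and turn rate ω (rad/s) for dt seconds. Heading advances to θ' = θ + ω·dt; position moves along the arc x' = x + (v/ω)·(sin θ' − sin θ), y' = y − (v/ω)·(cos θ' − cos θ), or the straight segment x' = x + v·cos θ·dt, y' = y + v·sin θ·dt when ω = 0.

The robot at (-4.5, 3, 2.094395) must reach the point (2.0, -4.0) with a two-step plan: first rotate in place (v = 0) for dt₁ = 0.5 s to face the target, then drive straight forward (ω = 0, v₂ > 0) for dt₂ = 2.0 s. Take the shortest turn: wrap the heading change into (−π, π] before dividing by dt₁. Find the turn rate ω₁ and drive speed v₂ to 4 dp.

ω₁ = -5.8336, v₂ = 4.7762

heading to target = atan2(-4−3, 2−-4.5) = -0.8224
Δθ = wrap(-0.8224 − 2.0944) = -2.9168; ω₁ = Δθ/dt₁ = -5.8336
distance = √((2−-4.5)² + (-4−3)²) = 9.5525; v₂ = distance/dt₂ = 4.7762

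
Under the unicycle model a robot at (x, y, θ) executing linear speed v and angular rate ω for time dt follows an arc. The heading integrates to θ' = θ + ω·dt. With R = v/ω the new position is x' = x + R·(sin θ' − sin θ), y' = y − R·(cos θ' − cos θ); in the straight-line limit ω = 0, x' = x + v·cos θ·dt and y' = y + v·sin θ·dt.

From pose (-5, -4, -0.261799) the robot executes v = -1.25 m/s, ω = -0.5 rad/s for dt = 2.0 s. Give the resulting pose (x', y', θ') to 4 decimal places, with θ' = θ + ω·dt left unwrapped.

θ' = -0.2618 + -0.5·2.0 = -1.2618
R = v/ω = -1.25/-0.5 = 2.5000
x' = -5 + 2.5000·(sin -1.2618 − sin -0.2618) = -6.7346
y' = -4 − 2.5000·(cos -1.2618 − cos -0.2618) = -2.3454

(-6.7346, -2.3454, -1.2618)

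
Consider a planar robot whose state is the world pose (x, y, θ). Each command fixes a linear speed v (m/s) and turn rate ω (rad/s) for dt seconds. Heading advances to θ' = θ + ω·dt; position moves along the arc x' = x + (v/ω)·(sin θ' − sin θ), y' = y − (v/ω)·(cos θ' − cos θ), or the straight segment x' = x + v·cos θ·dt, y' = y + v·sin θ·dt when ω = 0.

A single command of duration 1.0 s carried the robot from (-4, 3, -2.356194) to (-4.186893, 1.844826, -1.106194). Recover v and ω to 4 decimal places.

v = 1.2500, ω = 1.2500

Δθ = -1.106194 − -2.356194 = 1.250000
ω = Δθ/dt = 1.250000/1.0 = 1.2500
R = −Δy/(cos θ' − cos θ) = 1.0000
v = R·ω = 1.0000·1.2500 = 1.2500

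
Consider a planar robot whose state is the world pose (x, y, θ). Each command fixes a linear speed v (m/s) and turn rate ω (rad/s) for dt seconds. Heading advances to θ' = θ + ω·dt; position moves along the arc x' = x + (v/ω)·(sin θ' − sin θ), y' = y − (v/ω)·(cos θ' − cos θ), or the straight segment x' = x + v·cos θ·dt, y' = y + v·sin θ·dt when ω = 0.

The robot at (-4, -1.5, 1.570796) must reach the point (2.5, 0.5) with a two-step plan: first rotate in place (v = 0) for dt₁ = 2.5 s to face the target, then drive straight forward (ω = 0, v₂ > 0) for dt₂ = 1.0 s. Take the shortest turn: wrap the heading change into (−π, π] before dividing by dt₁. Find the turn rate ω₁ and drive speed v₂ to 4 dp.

heading to target = atan2(0.5−-1.5, 2.5−-4) = 0.2985
Δθ = wrap(0.2985 − 1.5708) = -1.2723; ω₁ = Δθ/dt₁ = -0.5089
distance = √((2.5−-4)² + (0.5−-1.5)²) = 6.8007; v₂ = distance/dt₂ = 6.8007

ω₁ = -0.5089, v₂ = 6.8007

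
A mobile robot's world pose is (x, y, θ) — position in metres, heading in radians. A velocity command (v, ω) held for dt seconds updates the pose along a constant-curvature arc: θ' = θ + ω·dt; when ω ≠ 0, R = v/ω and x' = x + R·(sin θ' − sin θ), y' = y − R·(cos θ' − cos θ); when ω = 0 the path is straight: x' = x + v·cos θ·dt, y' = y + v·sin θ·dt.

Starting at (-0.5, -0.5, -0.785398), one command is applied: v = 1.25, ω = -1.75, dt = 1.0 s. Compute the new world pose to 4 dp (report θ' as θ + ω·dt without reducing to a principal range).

θ' = -0.7854 + -1.75·1.0 = -2.5354
R = v/ω = 1.25/-1.75 = -0.7143
x' = -0.5 + -0.7143·(sin -2.5354 − sin -0.7854) = -0.5981
y' = -0.5 − -0.7143·(cos -2.5354 − cos -0.7854) = -1.5921

(-0.5981, -1.5921, -2.5354)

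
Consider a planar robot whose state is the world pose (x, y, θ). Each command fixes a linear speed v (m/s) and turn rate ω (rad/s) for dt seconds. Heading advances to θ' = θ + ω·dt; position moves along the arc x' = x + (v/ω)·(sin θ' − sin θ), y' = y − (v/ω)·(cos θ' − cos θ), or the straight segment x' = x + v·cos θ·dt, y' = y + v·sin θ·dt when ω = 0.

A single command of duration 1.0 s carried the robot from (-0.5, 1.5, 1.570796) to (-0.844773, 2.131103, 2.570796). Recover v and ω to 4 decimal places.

Δθ = 2.570796 − 1.570796 = 1.000000
ω = Δθ/dt = 1.000000/1.0 = 1.0000
R = −Δy/(cos θ' − cos θ) = 0.7500
v = R·ω = 0.7500·1.0000 = 0.7500

v = 0.7500, ω = 1.0000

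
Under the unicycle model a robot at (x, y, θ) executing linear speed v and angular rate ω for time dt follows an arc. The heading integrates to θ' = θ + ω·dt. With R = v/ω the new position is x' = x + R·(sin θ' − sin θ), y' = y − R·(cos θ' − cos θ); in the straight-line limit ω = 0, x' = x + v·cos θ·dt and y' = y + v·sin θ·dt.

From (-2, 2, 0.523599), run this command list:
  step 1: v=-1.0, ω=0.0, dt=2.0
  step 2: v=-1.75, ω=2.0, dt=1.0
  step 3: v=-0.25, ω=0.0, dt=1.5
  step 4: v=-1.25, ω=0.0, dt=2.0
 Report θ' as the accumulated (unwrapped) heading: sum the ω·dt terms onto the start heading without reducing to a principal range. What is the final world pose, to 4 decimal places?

(-1.4583, -2.1367, 2.5236)

step 1: θ'=0.5236 (straight) → pose (-3.7321, 1.0000, 0.5236)
step 2: θ'=2.5236 (R=-0.8750) → pose (-3.8015, -0.4709, 2.5236)
step 3: θ'=2.5236 (straight) → pose (-3.4959, -0.6882, 2.5236)
step 4: θ'=2.5236 (straight) → pose (-1.4583, -2.1367, 2.5236)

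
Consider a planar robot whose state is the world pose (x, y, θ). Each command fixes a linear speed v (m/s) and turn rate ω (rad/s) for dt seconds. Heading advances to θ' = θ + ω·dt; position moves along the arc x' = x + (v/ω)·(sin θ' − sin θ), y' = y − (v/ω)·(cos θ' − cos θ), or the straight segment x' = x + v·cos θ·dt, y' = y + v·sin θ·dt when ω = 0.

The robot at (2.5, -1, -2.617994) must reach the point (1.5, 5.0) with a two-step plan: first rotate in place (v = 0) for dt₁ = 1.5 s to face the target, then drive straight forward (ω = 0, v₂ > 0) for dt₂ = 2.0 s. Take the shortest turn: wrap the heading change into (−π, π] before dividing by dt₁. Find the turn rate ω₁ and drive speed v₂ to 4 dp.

heading to target = atan2(5−-1, 1.5−2.5) = 1.7359
Δθ = wrap(1.7359 − -2.6180) = -1.9292; ω₁ = Δθ/dt₁ = -1.2862
distance = √((1.5−2.5)² + (5−-1)²) = 6.0828; v₂ = distance/dt₂ = 3.0414

ω₁ = -1.2862, v₂ = 3.0414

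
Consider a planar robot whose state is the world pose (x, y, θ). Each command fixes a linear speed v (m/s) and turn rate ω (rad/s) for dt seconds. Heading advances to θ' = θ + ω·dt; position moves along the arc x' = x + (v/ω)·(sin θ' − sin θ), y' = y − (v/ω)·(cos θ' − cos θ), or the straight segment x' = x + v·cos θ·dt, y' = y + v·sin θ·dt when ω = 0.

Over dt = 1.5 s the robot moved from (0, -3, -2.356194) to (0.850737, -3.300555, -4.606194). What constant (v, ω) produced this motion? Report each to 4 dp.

Δθ = -4.606194 − -2.356194 = -2.250000
ω = Δθ/dt = -2.250000/1.5 = -1.5000
R = Δx/(sin θ' − sin θ) = 0.5000
v = R·ω = 0.5000·-1.5000 = -0.7500

v = -0.7500, ω = -1.5000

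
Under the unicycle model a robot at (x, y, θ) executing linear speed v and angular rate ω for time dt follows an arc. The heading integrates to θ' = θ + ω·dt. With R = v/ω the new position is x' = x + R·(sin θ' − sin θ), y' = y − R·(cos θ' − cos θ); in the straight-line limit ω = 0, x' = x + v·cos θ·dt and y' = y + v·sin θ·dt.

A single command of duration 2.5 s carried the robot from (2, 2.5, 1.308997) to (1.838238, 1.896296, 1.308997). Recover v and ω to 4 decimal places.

Δθ = 1.308997 − 1.308997 = 0.000000
ω = Δθ/dt = 0.000000/2.5 = 0.0000
ω = 0 → v = (Δx·cos θ + Δy·sin θ)/dt = -0.2500

v = -0.2500, ω = 0.0000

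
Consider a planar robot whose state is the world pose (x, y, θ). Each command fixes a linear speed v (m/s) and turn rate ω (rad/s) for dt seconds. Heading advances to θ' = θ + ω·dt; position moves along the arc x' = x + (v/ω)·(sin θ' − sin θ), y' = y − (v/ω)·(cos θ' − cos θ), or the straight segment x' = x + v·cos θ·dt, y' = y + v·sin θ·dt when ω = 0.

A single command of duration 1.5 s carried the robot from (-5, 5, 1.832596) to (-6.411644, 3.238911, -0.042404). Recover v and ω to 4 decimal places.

Δθ = -0.042404 − 1.832596 = -1.875000
ω = Δθ/dt = -1.875000/1.5 = -1.2500
R = −Δy/(cos θ' − cos θ) = 1.4000
v = R·ω = 1.4000·-1.2500 = -1.7500

v = -1.7500, ω = -1.2500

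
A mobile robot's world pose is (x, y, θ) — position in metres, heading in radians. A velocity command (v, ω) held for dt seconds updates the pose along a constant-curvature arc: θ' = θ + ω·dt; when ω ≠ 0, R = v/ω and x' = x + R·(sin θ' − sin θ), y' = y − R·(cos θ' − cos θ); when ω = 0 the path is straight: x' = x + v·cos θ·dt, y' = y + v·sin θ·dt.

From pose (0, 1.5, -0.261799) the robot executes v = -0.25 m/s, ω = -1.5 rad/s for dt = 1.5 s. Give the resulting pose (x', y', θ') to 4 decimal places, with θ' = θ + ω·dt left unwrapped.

(-0.0550, 1.7957, -2.5118)

θ' = -0.2618 + -1.5·1.5 = -2.5118
R = v/ω = -0.25/-1.5 = 0.1667
x' = 0 + 0.1667·(sin -2.5118 − sin -0.2618) = -0.0550
y' = 1.5 − 0.1667·(cos -2.5118 − cos -0.2618) = 1.7957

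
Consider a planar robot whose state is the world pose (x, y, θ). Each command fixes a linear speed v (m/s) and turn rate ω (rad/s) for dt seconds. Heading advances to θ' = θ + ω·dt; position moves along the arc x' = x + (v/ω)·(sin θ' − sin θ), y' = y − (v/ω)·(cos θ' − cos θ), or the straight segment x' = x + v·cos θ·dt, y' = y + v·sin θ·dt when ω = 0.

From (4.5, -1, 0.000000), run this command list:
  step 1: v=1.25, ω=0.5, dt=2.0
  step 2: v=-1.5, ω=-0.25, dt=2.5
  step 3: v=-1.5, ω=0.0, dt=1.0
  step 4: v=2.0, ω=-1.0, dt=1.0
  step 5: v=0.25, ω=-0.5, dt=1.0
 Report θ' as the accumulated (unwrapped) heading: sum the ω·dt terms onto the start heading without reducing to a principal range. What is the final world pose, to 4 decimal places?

(4.4181, -3.1704, -1.1250)

step 1: θ'=1.0000 (R=2.5000) → pose (6.6037, 0.1492, 1.0000)
step 2: θ'=0.3750 (R=6.0000) → pose (3.7525, -2.1920, 0.3750)
step 3: θ'=0.3750 (straight) → pose (2.3567, -2.7414, 0.3750)
step 4: θ'=-0.6250 (R=-2.0000) → pose (4.2595, -2.9805, -0.6250)
step 5: θ'=-1.1250 (R=-0.5000) → pose (4.4181, -3.1704, -1.1250)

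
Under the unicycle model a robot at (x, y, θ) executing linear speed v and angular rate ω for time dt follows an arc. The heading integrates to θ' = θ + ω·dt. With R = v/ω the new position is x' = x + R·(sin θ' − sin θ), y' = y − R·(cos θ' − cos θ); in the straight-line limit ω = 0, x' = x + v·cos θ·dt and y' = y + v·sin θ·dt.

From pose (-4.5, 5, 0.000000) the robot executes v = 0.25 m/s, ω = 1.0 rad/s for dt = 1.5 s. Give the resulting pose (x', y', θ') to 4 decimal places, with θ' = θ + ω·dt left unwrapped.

θ' = 0.0000 + 1.0·1.5 = 1.5000
R = v/ω = 0.25/1.0 = 0.2500
x' = -4.5 + 0.2500·(sin 1.5000 − sin 0.0000) = -4.2506
y' = 5 − 0.2500·(cos 1.5000 − cos 0.0000) = 5.2323

(-4.2506, 5.2323, 1.5000)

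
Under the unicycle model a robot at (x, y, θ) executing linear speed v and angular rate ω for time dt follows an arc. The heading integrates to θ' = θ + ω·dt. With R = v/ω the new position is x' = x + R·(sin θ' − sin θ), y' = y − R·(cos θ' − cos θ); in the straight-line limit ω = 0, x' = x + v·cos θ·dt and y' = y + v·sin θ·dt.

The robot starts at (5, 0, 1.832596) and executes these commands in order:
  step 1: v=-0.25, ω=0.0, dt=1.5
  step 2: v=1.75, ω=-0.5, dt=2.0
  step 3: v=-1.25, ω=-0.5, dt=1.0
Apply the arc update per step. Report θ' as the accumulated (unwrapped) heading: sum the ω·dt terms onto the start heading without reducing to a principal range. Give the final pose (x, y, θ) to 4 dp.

step 1: θ'=1.8326 (straight) → pose (5.0971, -0.3622, 1.8326)
step 2: θ'=0.8326 (R=-3.5000) → pose (5.8889, 2.8990, 0.8326)
step 3: θ'=0.3326 (R=2.5000) → pose (4.8560, 2.2184, 0.3326)

(4.8560, 2.2184, 0.3326)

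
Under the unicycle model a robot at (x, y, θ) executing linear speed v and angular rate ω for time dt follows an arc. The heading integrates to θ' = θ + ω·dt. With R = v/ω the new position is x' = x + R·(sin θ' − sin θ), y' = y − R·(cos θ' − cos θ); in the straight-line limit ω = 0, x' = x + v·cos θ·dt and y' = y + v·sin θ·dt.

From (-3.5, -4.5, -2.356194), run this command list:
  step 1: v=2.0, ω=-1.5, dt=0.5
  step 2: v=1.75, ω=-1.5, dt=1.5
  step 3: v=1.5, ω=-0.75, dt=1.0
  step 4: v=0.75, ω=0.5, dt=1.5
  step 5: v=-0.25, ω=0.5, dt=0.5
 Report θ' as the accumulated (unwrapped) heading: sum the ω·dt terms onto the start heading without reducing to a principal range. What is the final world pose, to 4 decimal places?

(-3.2487, -1.7873, -5.1062)

step 1: θ'=-3.1062 (R=-1.3333) → pose (-4.3956, -4.8897, -3.1062)
step 2: θ'=-5.3562 (R=-1.1667) → pose (-5.3700, -3.0235, -5.3562)
step 3: θ'=-6.1062 (R=-2.0000) → pose (-4.1225, -2.2552, -6.1062)
step 4: θ'=-5.3562 (R=1.5000) → pose (-3.1869, -1.6790, -5.3562)
step 5: θ'=-5.1062 (R=-0.5000) → pose (-3.2487, -1.7873, -5.1062)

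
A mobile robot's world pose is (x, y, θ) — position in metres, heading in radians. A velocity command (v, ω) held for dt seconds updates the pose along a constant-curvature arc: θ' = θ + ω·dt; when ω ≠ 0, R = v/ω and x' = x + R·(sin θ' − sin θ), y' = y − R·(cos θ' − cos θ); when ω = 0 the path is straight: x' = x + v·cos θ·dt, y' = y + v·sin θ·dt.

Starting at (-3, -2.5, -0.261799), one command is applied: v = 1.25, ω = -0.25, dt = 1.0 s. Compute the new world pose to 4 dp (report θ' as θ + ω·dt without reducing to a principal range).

θ' = -0.2618 + -0.25·1.0 = -0.5118
R = v/ω = 1.25/-0.25 = -5.0000
x' = -3 + -5.0000·(sin -0.5118 − sin -0.2618) = -1.8454
y' = -2.5 − -5.0000·(cos -0.5118 − cos -0.2618) = -2.9703

(-1.8454, -2.9703, -0.5118)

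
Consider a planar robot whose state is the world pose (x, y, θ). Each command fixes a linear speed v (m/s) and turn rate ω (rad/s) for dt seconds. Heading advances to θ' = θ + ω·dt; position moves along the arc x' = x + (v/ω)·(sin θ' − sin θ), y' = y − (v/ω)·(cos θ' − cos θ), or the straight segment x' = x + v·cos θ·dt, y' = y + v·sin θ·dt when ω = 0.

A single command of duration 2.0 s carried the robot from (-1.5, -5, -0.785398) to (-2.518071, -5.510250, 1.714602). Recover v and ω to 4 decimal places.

v = -0.7500, ω = 1.2500

Δθ = 1.714602 − -0.785398 = 2.500000
ω = Δθ/dt = 2.500000/2.0 = 1.2500
R = Δx/(sin θ' − sin θ) = -0.6000
v = R·ω = -0.6000·1.2500 = -0.7500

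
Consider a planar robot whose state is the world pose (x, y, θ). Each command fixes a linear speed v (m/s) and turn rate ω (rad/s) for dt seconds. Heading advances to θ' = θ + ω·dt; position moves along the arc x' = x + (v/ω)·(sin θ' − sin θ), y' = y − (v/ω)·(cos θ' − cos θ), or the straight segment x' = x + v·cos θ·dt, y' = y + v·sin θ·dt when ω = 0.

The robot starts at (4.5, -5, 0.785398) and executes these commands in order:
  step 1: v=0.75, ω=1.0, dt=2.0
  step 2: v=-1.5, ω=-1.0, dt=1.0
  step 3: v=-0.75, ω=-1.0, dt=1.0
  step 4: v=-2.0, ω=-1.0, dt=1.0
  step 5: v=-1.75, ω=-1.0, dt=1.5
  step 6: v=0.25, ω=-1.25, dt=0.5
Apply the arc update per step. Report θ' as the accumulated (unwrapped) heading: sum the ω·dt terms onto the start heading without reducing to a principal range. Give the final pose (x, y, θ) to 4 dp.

(1.7177, -4.2329, -2.3396)

step 1: θ'=2.7854 (R=0.7500) → pose (4.2312, -3.7667, 2.7854)
step 2: θ'=1.7854 (R=1.5000) → pose (5.1737, -4.8532, 1.7854)
step 3: θ'=0.7854 (R=0.7500) → pose (4.9713, -5.5432, 0.7854)
step 4: θ'=-0.2146 (R=2.0000) → pose (3.1311, -6.0831, -0.2146)
step 5: θ'=-1.7146 (R=1.7500) → pose (1.7719, -4.1225, -1.7146)
step 6: θ'=-2.3396 (R=-0.2000) → pose (1.7177, -4.2329, -2.3396)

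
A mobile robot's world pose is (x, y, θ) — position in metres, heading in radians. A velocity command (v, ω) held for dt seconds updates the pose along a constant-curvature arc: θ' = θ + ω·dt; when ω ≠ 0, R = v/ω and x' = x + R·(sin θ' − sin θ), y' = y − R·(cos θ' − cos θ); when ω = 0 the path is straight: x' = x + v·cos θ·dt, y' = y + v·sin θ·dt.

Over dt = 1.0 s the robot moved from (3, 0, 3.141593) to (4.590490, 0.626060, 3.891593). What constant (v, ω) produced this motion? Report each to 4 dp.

v = -1.7500, ω = 0.7500

Δθ = 3.891593 − 3.141593 = 0.750000
ω = Δθ/dt = 0.750000/1.0 = 0.7500
R = Δx/(sin θ' − sin θ) = -2.3333
v = R·ω = -2.3333·0.7500 = -1.7500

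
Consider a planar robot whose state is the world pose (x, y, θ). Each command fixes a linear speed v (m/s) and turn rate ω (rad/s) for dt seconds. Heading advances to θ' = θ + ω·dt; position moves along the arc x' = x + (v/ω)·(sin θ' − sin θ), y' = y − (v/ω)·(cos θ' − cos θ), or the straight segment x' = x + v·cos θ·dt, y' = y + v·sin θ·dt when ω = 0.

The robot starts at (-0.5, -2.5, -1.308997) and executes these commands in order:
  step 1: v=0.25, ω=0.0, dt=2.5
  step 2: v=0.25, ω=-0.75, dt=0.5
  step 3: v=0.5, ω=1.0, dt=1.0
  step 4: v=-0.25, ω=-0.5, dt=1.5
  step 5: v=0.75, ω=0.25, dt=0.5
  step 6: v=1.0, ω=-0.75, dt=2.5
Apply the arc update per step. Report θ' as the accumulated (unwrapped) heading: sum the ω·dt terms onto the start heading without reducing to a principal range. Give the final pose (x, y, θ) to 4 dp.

(-1.5978, -5.3969, -3.1840)

step 1: θ'=-1.3090 (straight) → pose (-0.3382, -3.1037, -1.3090)
step 2: θ'=-1.6840 (R=-0.3333) → pose (-0.3290, -3.2276, -1.6840)
step 3: θ'=-0.6840 (R=0.5000) → pose (-0.1482, -3.6716, -0.6840)
step 4: θ'=-1.4340 (R=0.5000) → pose (-0.3275, -3.3523, -1.4340)
step 5: θ'=-1.3090 (R=3.0000) → pose (-0.2533, -3.7196, -1.3090)
step 6: θ'=-3.1840 (R=-1.3333) → pose (-1.5978, -5.3969, -3.1840)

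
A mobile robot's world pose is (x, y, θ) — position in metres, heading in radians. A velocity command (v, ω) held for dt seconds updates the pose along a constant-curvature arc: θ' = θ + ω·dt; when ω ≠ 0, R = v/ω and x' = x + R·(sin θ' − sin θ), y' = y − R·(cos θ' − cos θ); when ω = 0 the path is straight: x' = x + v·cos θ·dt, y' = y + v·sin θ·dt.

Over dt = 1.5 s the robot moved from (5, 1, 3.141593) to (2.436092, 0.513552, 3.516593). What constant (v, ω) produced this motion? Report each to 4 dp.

v = 1.7500, ω = 0.2500

Δθ = 3.516593 − 3.141593 = 0.375000
ω = Δθ/dt = 0.375000/1.5 = 0.2500
R = Δx/(sin θ' − sin θ) = 7.0000
v = R·ω = 7.0000·0.2500 = 1.7500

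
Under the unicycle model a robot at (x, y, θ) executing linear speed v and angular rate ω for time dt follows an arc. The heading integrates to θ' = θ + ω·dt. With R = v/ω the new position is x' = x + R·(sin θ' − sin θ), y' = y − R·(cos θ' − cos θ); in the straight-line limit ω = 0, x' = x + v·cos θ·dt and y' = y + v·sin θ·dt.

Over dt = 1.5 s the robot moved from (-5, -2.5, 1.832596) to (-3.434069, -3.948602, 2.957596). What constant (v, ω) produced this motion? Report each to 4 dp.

Δθ = 2.957596 − 1.832596 = 1.125000
ω = Δθ/dt = 1.125000/1.5 = 0.7500
R = Δx/(sin θ' − sin θ) = -2.0000
v = R·ω = -2.0000·0.7500 = -1.5000

v = -1.5000, ω = 0.7500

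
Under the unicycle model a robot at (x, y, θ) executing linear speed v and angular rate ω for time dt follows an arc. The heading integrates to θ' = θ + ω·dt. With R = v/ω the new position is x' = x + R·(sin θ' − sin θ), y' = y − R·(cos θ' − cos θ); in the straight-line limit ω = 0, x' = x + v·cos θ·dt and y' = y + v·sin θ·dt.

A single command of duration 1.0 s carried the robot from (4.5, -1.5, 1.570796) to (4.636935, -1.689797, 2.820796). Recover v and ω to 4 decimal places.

Δθ = 2.820796 − 1.570796 = 1.250000
ω = Δθ/dt = 1.250000/1.0 = 1.2500
R = −Δy/(cos θ' − cos θ) = -0.2000
v = R·ω = -0.2000·1.2500 = -0.2500

v = -0.2500, ω = 1.2500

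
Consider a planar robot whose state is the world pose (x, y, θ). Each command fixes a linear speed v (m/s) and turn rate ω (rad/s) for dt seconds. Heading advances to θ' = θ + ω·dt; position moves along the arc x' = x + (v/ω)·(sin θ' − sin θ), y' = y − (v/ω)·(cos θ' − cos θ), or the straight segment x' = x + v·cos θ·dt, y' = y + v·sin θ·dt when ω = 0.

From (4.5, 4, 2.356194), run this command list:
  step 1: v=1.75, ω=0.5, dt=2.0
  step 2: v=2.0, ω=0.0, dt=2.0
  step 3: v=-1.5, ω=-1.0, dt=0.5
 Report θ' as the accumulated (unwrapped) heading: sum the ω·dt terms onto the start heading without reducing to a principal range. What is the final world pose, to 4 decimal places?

step 1: θ'=3.3562 (R=3.5000) → pose (1.2798, 4.9448, 3.3562)
step 2: θ'=3.3562 (straight) → pose (-2.6285, 4.0930, 3.3562)
step 3: θ'=2.8562 (R=1.5000) → pose (-1.8867, 4.0667, 2.8562)

(-1.8867, 4.0667, 2.8562)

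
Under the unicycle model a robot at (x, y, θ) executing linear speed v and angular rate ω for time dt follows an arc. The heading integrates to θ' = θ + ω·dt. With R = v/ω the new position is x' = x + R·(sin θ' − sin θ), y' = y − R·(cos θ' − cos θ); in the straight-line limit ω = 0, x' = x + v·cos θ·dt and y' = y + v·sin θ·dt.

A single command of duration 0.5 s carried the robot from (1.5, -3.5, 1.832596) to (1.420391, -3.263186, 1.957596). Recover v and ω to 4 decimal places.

Δθ = 1.957596 − 1.832596 = 0.125000
ω = Δθ/dt = 0.125000/0.5 = 0.2500
R = −Δy/(cos θ' − cos θ) = 2.0000
v = R·ω = 2.0000·0.2500 = 0.5000

v = 0.5000, ω = 0.2500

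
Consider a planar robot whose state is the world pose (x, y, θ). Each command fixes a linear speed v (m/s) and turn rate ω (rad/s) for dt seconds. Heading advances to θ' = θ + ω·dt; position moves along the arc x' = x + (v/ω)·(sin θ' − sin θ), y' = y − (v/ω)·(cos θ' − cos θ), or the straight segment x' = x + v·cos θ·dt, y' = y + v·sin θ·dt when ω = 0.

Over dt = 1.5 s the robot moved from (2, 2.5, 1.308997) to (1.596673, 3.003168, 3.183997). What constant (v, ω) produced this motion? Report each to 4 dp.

Δθ = 3.183997 − 1.308997 = 1.875000
ω = Δθ/dt = 1.875000/1.5 = 1.2500
R = −Δy/(cos θ' − cos θ) = 0.4000
v = R·ω = 0.4000·1.2500 = 0.5000

v = 0.5000, ω = 1.2500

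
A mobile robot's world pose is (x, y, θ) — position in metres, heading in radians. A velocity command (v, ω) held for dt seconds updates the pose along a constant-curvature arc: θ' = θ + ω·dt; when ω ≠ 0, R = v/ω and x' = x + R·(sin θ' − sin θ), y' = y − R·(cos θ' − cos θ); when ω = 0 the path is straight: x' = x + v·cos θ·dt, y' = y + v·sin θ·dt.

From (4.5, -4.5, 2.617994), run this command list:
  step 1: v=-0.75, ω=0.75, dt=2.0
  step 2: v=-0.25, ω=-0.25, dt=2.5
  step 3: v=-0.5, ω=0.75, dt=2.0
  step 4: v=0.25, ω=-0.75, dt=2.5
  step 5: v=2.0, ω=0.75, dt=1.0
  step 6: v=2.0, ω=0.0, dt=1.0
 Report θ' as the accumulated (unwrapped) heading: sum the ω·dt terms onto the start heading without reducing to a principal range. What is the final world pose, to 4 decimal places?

(3.0665, -5.4309, 3.8680)

step 1: θ'=4.1180 (R=-1.0000) → pose (5.8285, -4.1940, 4.1180)
step 2: θ'=3.4930 (R=1.0000) → pose (6.3128, -3.8151, 3.4930)
step 3: θ'=4.9930 (R=-0.6667) → pose (6.7239, -3.0045, 4.9930)
step 4: θ'=3.1180 (R=-0.3333) → pose (6.3957, -3.4301, 3.1180)
step 5: θ'=3.8680 (R=2.6667) → pose (4.5616, -4.1025, 3.8680)
step 6: θ'=3.8680 (straight) → pose (3.0665, -5.4309, 3.8680)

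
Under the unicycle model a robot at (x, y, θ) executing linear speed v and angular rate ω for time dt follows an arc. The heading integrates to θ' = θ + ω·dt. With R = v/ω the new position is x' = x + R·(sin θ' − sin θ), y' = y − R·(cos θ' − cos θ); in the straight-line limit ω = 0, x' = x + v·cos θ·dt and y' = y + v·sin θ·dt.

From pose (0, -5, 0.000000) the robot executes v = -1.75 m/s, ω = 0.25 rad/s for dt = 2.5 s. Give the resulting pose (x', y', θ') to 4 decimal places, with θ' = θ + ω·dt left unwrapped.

θ' = 0.0000 + 0.25·2.5 = 0.6250
R = v/ω = -1.75/0.25 = -7.0000
x' = 0 + -7.0000·(sin 0.6250 − sin 0.0000) = -4.0957
y' = -5 − -7.0000·(cos 0.6250 − cos 0.0000) = -6.3233

(-4.0957, -6.3233, 0.6250)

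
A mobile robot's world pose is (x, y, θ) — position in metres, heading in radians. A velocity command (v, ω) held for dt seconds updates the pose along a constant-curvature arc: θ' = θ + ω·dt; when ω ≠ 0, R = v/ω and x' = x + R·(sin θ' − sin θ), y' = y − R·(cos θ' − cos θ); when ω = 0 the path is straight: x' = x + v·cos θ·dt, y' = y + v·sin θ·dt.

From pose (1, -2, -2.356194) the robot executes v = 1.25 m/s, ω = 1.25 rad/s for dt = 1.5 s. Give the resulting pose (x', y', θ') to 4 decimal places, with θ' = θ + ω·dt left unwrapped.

θ' = -2.3562 + 1.25·1.5 = -0.4812
R = v/ω = 1.25/1.25 = 1.0000
x' = 1 + 1.0000·(sin -0.4812 − sin -2.3562) = 1.2443
y' = -2 − 1.0000·(cos -0.4812 − cos -2.3562) = -3.5935

(1.2443, -3.5935, -0.4812)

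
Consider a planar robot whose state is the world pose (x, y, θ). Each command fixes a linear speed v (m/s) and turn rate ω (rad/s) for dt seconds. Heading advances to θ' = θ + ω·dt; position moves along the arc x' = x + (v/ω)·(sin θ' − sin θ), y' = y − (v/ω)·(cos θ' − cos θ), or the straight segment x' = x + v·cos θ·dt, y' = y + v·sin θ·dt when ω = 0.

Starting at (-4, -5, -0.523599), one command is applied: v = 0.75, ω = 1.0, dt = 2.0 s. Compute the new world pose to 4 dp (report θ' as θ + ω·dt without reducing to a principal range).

(-2.8783, -4.4212, 1.4764)

θ' = -0.5236 + 1.0·2.0 = 1.4764
R = v/ω = 0.75/1.0 = 0.7500
x' = -4 + 0.7500·(sin 1.4764 − sin -0.5236) = -2.8783
y' = -5 − 0.7500·(cos 1.4764 − cos -0.5236) = -4.4212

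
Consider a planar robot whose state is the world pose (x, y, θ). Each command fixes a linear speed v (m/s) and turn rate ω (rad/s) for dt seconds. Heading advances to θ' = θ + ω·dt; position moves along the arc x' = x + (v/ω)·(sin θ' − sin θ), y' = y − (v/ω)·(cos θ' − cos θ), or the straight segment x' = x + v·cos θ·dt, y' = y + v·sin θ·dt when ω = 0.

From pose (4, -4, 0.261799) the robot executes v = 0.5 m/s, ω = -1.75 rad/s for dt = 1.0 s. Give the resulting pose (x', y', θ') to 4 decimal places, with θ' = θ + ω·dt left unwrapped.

(4.3587, -4.2524, -1.4882)

θ' = 0.2618 + -1.75·1.0 = -1.4882
R = v/ω = 0.5/-1.75 = -0.2857
x' = 4 + -0.2857·(sin -1.4882 − sin 0.2618) = 4.3587
y' = -4 − -0.2857·(cos -1.4882 − cos 0.2618) = -4.2524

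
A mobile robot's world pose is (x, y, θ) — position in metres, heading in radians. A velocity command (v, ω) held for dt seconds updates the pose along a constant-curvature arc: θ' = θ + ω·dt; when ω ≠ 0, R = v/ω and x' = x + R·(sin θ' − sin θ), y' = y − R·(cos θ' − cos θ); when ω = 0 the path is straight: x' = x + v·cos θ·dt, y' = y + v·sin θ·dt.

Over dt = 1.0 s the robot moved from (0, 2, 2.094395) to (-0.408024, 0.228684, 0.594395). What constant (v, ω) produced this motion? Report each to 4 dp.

v = -2.0000, ω = -1.5000

Δθ = 0.594395 − 2.094395 = -1.500000
ω = Δθ/dt = -1.500000/1.0 = -1.5000
R = −Δy/(cos θ' − cos θ) = 1.3333
v = R·ω = 1.3333·-1.5000 = -2.0000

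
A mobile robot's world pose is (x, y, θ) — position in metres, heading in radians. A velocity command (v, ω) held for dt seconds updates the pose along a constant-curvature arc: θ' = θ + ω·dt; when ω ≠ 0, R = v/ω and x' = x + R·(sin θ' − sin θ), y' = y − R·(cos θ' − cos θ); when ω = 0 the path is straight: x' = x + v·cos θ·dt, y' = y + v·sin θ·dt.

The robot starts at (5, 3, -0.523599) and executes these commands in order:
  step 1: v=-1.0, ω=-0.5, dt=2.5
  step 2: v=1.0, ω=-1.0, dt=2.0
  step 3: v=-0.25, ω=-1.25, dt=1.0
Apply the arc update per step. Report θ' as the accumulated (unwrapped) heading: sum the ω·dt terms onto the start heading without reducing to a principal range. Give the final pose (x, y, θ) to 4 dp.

(2.5430, 4.3068, -5.0236)

step 1: θ'=-1.7736 (R=2.0000) → pose (4.0410, 5.1349, -1.7736)
step 2: θ'=-3.7736 (R=-1.0000) → pose (2.4707, 4.5295, -3.7736)
step 3: θ'=-5.0236 (R=0.2000) → pose (2.5430, 4.3068, -5.0236)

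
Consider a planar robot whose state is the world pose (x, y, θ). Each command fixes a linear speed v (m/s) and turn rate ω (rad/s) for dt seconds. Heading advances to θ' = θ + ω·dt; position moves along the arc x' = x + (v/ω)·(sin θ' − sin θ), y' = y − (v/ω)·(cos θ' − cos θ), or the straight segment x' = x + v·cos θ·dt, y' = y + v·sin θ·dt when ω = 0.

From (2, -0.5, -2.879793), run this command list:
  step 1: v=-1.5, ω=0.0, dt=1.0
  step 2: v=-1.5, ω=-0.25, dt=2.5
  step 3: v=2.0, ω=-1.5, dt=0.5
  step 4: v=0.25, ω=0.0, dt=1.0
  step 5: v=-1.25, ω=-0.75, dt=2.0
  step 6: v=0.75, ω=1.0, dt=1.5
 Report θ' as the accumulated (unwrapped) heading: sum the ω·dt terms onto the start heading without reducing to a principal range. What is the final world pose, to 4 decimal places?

(5.9403, -0.6138, -4.2548)

step 1: θ'=-2.8798 (straight) → pose (3.4489, -0.1118, -2.8798)
step 2: θ'=-3.5048 (R=6.0000) → pose (7.1334, -0.2987, -3.5048)
step 3: θ'=-4.2548 (R=-1.3333) → pose (6.4109, 0.3586, -4.2548)
step 4: θ'=-4.2548 (straight) → pose (6.3005, 0.5828, -4.2548)
step 5: θ'=-5.7548 (R=1.6667) → pose (5.6455, -1.5928, -5.7548)
step 6: θ'=-4.2548 (R=0.7500) → pose (5.9403, -0.6138, -4.2548)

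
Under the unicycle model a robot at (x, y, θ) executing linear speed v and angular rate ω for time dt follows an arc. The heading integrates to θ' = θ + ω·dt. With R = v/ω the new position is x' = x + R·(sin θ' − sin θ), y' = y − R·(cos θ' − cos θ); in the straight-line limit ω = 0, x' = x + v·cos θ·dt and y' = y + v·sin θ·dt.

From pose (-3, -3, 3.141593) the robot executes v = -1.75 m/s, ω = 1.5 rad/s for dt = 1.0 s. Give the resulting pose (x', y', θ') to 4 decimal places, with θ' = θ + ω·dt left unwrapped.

θ' = 3.1416 + 1.5·1.0 = 4.6416
R = v/ω = -1.75/1.5 = -1.1667
x' = -3 + -1.1667·(sin 4.6416 − sin 3.1416) = -1.8363
y' = -3 − -1.1667·(cos 4.6416 − cos 3.1416) = -1.9159

(-1.8363, -1.9159, 4.6416)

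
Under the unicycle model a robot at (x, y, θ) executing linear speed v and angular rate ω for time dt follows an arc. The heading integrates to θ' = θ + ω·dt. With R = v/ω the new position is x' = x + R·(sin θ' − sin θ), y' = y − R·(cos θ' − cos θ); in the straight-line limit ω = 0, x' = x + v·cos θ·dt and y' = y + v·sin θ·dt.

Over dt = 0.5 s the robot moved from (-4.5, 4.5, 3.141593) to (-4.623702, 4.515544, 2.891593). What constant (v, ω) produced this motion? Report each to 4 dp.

Δθ = 2.891593 − 3.141593 = -0.250000
ω = Δθ/dt = -0.250000/0.5 = -0.5000
R = Δx/(sin θ' − sin θ) = -0.5000
v = R·ω = -0.5000·-0.5000 = 0.2500

v = 0.2500, ω = -0.5000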